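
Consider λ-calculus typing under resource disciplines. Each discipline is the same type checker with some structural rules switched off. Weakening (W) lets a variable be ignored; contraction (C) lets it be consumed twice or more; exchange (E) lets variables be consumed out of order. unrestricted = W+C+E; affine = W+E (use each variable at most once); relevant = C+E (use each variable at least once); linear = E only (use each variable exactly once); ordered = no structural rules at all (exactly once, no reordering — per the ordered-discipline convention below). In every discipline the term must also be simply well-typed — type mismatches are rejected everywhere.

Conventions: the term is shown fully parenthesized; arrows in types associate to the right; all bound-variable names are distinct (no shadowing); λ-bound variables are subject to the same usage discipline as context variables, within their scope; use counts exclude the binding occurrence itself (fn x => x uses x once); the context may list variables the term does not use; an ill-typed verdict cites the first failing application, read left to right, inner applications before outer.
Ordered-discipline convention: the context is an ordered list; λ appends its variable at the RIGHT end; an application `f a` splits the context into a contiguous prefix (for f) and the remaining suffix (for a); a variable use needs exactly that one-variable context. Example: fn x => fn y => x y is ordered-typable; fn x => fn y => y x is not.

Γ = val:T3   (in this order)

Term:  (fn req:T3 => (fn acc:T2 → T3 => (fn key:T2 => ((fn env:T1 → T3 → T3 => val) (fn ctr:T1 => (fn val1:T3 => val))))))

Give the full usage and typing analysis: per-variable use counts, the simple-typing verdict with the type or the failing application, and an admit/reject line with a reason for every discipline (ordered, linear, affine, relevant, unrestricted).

use counts: val=2; req [bound]=0; acc [bound]=0; key [bound]=0; env [bound]=0; ctr [bound]=0; val1 [bound]=0
left-to-right use order: val, val
typing: well-typed at T3 → (T2 → T3) → T2 → T3
ordered: ✗, repeated use of val ×2; needs weakening: req, acc, key, env, ctr, val1 unused
linear: ✗, repeated use of val ×2; needs weakening: req, acc, key, env, ctr, val1 unused
affine: ✗, repeated use of val ×2
relevant: ✗, needs weakening: req, acc, key, env, ctr, val1 unused
unrestricted: ✓, simply typable at T3 → (T2 → T3) → T2 → T3; W, C, E all held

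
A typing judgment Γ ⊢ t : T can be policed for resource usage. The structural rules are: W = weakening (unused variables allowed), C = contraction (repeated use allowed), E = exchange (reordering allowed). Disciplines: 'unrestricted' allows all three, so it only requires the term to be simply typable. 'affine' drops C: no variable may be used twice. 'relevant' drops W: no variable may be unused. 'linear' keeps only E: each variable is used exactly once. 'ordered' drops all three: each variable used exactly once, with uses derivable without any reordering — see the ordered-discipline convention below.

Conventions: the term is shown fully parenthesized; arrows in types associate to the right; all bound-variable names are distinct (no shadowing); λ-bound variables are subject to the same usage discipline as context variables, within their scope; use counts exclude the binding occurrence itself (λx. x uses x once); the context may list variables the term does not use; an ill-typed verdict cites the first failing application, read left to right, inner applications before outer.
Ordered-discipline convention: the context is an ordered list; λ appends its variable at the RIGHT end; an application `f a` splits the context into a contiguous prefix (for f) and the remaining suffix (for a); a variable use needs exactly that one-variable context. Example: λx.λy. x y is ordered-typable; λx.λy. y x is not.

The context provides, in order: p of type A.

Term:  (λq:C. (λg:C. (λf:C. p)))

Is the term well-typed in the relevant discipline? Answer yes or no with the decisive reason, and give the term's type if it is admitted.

no — unused: q, g, f — weakening required
variable uses: p: 1×, q (λ-bound): 0×, g (λ-bound): 0×, f (λ-bound): 0×
use order (left to right): p
typing: well-typed at C → C → C → A
all disciplines: ordered ✗ | linear ✗ | affine ✓ | relevant ✗ | unrestricted ✓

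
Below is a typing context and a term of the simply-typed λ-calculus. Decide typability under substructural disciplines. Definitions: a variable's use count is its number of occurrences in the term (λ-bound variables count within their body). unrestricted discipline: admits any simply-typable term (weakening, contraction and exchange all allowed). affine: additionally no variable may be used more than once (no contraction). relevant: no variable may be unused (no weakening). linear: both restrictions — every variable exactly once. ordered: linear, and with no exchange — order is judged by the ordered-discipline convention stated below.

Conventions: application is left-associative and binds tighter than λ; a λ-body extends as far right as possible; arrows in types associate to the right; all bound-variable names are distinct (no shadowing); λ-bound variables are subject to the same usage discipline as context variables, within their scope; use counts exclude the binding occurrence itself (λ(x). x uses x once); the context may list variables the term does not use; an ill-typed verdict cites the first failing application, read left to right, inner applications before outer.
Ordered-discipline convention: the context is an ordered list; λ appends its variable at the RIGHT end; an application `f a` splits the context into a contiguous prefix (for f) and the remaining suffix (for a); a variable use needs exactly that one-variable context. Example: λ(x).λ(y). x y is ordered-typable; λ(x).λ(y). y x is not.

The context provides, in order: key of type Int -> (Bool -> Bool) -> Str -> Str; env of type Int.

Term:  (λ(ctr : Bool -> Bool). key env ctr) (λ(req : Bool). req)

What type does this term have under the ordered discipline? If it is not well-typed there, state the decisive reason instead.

term : Str -> Str
variable uses: key: 1; env: 1; ctr (λ-bound): 1; req (λ-bound): 1
uses in reading order: key, env, ctr, req
typing: ✓ — Str -> Str
summary: ordered ✓ · linear ✓ · affine ✓ · relevant ✓ · unrestricted ✓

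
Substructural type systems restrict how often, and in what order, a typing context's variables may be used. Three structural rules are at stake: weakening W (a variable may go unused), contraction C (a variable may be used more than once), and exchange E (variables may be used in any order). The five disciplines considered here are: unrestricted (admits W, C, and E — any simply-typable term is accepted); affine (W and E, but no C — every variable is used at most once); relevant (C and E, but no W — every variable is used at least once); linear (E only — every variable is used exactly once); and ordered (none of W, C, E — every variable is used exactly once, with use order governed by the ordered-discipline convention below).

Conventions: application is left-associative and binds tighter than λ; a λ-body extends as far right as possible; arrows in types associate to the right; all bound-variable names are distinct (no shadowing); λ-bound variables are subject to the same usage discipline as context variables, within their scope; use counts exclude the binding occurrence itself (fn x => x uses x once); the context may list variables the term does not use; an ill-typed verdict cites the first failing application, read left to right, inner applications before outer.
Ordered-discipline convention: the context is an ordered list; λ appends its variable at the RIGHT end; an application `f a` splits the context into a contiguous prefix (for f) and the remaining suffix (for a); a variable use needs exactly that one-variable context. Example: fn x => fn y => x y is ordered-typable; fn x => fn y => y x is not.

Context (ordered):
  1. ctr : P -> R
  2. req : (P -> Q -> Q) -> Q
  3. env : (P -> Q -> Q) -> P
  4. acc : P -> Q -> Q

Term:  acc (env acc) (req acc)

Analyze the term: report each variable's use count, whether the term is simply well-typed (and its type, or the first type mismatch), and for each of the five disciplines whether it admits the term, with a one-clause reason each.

variable uses: ctr: 0, req: 1, env: 1, acc: 3
use order (left to right): acc, env, acc, req, acc
typing: ✓ — Q
ordered ✗ (repeated use of acc ×3; ctr never used (weakening))
linear ✗ (repeated use of acc ×3; ctr never used (weakening))
affine ✗ (repeated use of acc ×3)
relevant ✗ (ctr never used (weakening))
unrestricted ✓ (well-typed at Q; no restrictions here)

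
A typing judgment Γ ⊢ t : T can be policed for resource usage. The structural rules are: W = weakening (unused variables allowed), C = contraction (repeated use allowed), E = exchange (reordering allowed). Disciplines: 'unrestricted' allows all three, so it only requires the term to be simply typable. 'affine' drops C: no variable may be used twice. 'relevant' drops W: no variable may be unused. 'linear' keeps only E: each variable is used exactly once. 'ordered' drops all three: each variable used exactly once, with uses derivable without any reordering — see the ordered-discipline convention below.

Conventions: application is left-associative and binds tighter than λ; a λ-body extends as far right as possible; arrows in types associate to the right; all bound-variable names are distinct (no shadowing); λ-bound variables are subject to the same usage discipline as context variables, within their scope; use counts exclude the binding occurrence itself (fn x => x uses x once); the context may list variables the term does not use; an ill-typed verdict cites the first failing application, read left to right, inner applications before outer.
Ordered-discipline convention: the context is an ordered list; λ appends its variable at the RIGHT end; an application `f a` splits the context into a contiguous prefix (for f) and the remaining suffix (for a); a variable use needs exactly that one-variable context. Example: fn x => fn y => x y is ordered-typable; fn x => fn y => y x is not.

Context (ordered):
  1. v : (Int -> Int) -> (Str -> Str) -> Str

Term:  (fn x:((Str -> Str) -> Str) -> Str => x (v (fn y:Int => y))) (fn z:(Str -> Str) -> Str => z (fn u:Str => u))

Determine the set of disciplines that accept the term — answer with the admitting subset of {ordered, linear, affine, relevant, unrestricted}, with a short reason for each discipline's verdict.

admitted in: linear, affine, relevant, unrestricted
counts: v: 1, x (λ-bound): 1, y (λ-bound): 1, z (λ-bound): 1, u (λ-bound): 1
left-to-right use order: x, v, y, z, u
typing: ✓ — Str
ordered: ✗, no contiguous prefix/suffix split fits x, v, y, z, u
linear: ✓, single use per variable (v, x, y, z, u)
affine: ✓, none of v, x, y, z, u used more than once
relevant: ✓, every one of v, x, y, z, u appears
unrestricted: ✓, simply typable at Str; W, C, E all held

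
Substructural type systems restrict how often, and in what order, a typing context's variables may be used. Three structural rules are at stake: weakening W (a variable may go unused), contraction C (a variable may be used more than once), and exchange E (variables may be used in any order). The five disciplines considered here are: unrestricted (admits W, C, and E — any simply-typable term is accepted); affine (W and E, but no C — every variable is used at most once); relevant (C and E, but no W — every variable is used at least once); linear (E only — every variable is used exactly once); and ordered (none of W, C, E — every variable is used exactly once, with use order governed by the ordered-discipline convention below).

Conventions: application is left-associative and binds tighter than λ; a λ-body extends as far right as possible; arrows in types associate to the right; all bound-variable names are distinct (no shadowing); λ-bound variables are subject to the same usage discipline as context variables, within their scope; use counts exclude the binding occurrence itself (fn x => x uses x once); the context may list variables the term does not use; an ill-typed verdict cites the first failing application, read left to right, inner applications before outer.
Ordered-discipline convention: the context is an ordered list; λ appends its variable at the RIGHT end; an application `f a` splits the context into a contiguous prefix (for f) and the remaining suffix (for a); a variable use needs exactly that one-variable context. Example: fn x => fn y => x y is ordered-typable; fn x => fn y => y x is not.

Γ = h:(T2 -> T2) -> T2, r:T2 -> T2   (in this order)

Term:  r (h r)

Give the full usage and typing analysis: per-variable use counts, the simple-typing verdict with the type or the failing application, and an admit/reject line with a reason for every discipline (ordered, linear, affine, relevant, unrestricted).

usage: h ×1; r ×2
use order (left to right): r, h, r
typing: ✓ — T2
ordered ✗ (uses contraction: r ×2)
linear ✗ (uses contraction: r ×2)
affine ✗ (uses contraction: r ×2)
relevant ✓ (every one of h, r appears)
unrestricted ✓ (well-typed at T2; no restrictions here)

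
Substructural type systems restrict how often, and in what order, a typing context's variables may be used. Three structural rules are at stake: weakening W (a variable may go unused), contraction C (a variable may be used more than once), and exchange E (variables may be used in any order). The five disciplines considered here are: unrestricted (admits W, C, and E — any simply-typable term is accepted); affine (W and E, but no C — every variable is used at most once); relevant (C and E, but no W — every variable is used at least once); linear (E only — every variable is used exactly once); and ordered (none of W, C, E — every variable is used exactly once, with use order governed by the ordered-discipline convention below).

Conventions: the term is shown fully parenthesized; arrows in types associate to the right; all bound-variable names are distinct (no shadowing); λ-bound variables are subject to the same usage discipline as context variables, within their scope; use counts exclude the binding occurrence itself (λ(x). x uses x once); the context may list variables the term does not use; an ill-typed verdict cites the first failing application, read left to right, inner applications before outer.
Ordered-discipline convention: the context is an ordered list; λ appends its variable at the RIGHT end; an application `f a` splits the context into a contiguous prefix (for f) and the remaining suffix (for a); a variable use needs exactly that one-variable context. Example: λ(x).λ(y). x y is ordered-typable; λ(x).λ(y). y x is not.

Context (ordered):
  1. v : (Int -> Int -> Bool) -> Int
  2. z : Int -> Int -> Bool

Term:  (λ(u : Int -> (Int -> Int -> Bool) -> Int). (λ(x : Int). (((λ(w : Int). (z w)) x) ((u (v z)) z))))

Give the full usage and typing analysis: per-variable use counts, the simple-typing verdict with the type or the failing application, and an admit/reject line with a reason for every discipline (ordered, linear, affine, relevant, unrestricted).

usage: v=1; z=3; u (λ-bound)=1; x (λ-bound)=1; w (λ-bound)=1
order of uses: z, w, x, u, v, z, z
typing: the term checks, with type (Int -> (Int -> Int -> Bool) -> Int) -> Int -> Bool
ordered ✗ (z ×3 used more than once (contraction))
linear ✗ (z ×3 used more than once (contraction))
affine ✗ (z ×3 used more than once (contraction))
relevant ✓ (v, z, u, x, w: all used, weakening unneeded)
unrestricted ✓ (type-checks ((Int -> (Int -> Int -> Bool) -> Int) -> Int -> Bool) and nothing is barred)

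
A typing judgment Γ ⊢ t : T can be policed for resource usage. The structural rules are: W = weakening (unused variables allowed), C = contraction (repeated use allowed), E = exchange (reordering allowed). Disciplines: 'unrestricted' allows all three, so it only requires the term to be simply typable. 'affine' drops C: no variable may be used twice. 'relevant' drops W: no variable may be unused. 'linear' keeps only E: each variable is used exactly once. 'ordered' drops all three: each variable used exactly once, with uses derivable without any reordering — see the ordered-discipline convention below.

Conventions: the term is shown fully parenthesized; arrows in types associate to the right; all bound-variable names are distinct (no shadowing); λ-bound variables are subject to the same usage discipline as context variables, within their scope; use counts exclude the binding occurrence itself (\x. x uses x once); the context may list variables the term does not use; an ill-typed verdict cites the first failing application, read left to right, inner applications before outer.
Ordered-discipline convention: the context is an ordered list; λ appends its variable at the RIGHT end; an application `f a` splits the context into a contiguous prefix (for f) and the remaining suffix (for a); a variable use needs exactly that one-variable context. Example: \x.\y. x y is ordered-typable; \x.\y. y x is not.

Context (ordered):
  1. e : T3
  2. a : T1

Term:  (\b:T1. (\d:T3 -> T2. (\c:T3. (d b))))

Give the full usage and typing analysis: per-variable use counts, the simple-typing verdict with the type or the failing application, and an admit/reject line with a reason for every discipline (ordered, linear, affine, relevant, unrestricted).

counts: e: 0×; a: 0×; b [bound]: 1×; d [bound]: 1×; c [bound]: 0×
uses in reading order: d, b
typing: ill-typed: argument of type T1 where T3 is required
ordered ✗ (a type mismatch blocks all five)
linear ✗ (the type mismatch rejects it)
affine ✗ (not simply typable)
relevant ✗ (fails simple typing)
unrestricted ✗ (a type mismatch blocks all five)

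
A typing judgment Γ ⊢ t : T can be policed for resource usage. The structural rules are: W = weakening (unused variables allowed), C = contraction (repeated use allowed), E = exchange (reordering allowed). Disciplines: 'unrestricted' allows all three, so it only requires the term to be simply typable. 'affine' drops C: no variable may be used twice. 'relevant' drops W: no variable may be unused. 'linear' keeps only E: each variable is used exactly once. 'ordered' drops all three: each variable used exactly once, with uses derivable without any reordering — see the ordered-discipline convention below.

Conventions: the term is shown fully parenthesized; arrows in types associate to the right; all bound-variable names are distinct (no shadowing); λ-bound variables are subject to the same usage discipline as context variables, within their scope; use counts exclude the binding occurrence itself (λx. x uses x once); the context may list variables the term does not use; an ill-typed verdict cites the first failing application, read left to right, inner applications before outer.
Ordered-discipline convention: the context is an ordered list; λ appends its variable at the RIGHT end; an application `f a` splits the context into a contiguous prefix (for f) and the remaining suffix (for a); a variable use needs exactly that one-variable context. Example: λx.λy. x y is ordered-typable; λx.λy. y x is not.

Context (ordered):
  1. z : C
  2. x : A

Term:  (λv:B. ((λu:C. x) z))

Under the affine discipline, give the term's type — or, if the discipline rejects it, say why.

term : B -> A
counts: z ×1, x ×1, v (λ-bound) ×0, u (λ-bound) ×0
order of uses: x, z
typing: well-typed — term : B -> A
per-discipline verdicts: ordered ✗ · linear ✗ · affine ✓ · relevant ✗ · unrestricted ✓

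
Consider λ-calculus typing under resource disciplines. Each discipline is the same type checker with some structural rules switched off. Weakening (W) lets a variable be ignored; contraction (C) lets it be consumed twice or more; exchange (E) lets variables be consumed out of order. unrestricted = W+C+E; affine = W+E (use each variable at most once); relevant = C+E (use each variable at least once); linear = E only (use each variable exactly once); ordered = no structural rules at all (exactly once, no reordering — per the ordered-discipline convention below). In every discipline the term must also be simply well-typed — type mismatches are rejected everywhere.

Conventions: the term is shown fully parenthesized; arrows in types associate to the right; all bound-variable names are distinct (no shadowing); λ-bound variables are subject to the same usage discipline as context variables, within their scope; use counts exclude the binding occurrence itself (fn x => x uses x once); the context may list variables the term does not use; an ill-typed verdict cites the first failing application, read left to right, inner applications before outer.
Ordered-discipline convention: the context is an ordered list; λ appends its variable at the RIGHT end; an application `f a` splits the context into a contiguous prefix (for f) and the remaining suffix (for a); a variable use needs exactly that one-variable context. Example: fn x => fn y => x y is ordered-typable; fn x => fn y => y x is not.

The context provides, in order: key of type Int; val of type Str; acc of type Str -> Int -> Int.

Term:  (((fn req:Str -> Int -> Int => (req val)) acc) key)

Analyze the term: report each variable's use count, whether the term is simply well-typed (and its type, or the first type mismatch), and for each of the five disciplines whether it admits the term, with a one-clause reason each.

variable uses: key: 1×, val: 1×, acc: 1×, req (λ-bound): 1×
use order (left to right): req, val, acc, key
typing: well-typed at Int
ordered ✗ (no contiguous prefix/suffix split fits req, val, acc, key)
linear ✓ (single use per variable (key, val, acc, req))
affine ✓ (none of key, val, acc, req used more than once)
relevant ✓ (none of key, val, acc, req goes unused)
unrestricted ✓ (type-checks (Int) and nothing is barred)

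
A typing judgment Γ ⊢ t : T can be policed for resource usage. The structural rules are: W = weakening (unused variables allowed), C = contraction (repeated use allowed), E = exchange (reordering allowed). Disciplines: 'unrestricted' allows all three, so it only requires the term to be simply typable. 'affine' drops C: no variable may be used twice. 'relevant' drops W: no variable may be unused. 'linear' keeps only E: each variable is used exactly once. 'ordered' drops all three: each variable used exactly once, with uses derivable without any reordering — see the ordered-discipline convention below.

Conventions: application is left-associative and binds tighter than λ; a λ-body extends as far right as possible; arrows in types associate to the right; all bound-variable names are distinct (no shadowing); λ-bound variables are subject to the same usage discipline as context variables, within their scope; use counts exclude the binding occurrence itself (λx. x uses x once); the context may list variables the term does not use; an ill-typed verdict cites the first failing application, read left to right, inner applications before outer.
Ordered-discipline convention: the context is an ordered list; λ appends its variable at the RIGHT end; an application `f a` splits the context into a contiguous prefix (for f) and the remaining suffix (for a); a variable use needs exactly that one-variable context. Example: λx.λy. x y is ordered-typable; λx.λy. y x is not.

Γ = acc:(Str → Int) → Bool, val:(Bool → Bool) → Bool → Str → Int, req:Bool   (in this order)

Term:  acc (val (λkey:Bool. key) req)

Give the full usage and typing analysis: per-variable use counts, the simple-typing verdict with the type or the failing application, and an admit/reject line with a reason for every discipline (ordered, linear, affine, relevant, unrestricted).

counts: acc: 1×; val: 1×; req: 1×; key [bound]: 1×
use order (left to right): acc, val, key, req
typing: well-typed at Bool
ordered ✓ (one use each (acc, val, req, key); ordered split holds)
linear ✓ (exactly-once usage across acc, val, req, key)
affine ✓ (none of acc, val, req, key used more than once)
relevant ✓ (at least one use each (acc, val, req, key))
unrestricted ✓ (typability at Bool is all that's needed)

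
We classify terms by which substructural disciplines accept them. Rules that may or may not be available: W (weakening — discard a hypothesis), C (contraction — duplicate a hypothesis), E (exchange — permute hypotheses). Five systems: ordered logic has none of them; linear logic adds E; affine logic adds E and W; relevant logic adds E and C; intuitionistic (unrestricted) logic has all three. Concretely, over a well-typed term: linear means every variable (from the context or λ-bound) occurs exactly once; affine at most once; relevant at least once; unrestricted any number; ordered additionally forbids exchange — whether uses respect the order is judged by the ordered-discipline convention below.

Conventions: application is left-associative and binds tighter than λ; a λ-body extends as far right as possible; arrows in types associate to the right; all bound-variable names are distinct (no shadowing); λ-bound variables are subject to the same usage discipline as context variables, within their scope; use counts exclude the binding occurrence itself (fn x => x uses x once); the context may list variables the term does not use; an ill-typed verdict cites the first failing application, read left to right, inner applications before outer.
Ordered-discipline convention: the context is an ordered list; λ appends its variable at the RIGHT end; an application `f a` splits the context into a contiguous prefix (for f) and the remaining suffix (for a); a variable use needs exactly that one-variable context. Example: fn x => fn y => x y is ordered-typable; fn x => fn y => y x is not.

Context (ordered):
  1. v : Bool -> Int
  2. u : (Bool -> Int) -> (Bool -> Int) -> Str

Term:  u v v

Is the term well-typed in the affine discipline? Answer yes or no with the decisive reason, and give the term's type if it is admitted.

no — repeated use of v ×2
variable uses: v ×2; u ×1
left-to-right use order: u, v, v
typing: the term checks, with type Str
all disciplines: ordered ✗ · linear ✗ · affine ✗ · relevant ✓ · unrestricted ✓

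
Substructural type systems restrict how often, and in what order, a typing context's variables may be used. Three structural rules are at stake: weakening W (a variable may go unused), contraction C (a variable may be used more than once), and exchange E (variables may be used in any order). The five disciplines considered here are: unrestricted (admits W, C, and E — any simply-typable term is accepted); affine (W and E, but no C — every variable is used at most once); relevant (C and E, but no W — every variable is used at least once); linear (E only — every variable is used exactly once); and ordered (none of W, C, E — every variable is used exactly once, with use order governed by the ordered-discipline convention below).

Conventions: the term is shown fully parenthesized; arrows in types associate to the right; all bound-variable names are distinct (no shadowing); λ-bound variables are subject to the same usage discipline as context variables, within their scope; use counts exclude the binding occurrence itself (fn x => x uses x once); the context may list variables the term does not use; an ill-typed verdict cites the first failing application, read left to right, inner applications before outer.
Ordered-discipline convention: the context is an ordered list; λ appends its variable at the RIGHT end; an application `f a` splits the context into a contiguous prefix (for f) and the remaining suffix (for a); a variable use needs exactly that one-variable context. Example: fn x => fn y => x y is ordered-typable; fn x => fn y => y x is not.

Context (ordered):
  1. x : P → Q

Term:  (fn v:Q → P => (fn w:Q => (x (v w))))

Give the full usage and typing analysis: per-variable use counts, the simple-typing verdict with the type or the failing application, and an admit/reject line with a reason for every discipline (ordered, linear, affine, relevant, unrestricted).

usage: x: 1; v [bound]: 1; w [bound]: 1
uses in reading order: x, v, w
typing: ✓ — (Q → P) → Q → Q
ordered ✓ (one use each (x, v, w); ordered split holds)
linear ✓ (x, v, w: one use apiece)
affine ✓ (x, v, w: no repeats, contraction unneeded)
relevant ✓ (x, v, w: all used, weakening unneeded)
unrestricted ✓ (well-typed at (Q → P) → Q → Q; no restrictions here)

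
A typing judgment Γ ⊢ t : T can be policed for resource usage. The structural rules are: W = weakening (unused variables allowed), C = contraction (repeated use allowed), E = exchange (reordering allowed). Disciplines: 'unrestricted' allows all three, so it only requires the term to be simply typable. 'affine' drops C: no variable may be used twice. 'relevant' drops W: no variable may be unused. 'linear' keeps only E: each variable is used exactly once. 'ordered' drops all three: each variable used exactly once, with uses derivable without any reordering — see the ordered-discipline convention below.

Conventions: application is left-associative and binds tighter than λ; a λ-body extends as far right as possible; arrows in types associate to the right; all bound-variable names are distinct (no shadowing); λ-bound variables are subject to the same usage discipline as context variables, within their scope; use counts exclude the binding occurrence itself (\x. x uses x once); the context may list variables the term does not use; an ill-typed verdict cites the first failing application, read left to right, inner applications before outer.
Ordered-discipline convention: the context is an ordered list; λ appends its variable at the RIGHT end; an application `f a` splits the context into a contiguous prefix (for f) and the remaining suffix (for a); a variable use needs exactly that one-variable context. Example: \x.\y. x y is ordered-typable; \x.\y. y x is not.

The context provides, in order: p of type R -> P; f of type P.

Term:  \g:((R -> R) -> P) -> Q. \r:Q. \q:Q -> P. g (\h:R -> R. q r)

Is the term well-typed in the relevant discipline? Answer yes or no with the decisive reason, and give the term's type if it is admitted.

no — p, f, h left unused
usage: p=0; f=0; g (bound)=1; r (bound)=1; q (bound)=1; h (bound)=0
left-to-right use order: g, q, r
typing: ✓ — (((R -> R) -> P) -> Q) -> Q -> (Q -> P) -> Q
all disciplines: ordered ✗ · linear ✗ · affine ✓ · relevant ✗ · unrestricted ✓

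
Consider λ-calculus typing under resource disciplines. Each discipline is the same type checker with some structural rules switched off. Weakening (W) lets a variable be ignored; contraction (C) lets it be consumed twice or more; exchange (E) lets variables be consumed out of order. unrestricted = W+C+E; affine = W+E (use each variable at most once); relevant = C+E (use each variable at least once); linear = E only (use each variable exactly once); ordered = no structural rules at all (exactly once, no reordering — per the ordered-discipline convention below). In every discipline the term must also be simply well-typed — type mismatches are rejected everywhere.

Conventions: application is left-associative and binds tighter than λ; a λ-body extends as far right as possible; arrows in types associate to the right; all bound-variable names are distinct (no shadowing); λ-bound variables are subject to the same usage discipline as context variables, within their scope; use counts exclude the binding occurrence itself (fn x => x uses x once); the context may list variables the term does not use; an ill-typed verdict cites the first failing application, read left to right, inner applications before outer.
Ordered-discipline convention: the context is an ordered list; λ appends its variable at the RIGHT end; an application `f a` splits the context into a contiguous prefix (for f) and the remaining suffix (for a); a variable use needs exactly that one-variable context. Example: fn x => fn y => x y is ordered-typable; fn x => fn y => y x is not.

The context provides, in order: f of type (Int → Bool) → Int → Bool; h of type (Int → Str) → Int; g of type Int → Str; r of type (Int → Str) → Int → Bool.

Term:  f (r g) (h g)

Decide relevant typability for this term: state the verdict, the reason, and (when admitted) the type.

yes — at least one use each (f, h, g, r); term : Bool
use counts: f ×1; h ×1; g ×2; r ×1
left-to-right use order: f, r, g, h, g
typing: the term checks, with type Bool
across the five disciplines: ordered ✗; linear ✗; affine ✗; relevant ✓; unrestricted ✓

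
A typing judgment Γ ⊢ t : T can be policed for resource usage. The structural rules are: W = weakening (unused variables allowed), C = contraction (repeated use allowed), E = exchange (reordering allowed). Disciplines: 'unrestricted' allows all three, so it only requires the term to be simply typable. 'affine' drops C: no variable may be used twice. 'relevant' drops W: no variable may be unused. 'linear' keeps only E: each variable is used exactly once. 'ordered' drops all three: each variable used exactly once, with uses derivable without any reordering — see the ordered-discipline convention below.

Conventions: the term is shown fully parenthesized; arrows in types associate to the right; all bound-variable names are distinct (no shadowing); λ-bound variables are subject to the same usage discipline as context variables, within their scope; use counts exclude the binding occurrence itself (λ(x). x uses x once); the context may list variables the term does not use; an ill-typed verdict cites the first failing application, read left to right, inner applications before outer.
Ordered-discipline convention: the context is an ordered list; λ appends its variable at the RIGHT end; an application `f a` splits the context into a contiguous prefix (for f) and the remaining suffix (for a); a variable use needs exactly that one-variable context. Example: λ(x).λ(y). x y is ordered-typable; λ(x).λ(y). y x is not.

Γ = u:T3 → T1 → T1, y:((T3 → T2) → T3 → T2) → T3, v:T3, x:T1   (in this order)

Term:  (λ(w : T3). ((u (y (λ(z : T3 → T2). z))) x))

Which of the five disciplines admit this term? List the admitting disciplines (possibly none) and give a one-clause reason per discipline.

admitted in: affine, unrestricted
use counts: u ×1; y ×1; v ×0; x ×1; w [bound] ×0; z [bound] ×1
use order (left to right): u, y, z, x
typing: ✓ — T3 → T1
ordered ✗ (needs weakening: v, w unused)
linear ✗ (needs weakening: v, w unused)
affine ✓ (no duplicate uses among u, y, v, x, w, z)
relevant ✗ (needs weakening: v, w unused)
unrestricted ✓ (type-checks (T3 → T1) and nothing is barred)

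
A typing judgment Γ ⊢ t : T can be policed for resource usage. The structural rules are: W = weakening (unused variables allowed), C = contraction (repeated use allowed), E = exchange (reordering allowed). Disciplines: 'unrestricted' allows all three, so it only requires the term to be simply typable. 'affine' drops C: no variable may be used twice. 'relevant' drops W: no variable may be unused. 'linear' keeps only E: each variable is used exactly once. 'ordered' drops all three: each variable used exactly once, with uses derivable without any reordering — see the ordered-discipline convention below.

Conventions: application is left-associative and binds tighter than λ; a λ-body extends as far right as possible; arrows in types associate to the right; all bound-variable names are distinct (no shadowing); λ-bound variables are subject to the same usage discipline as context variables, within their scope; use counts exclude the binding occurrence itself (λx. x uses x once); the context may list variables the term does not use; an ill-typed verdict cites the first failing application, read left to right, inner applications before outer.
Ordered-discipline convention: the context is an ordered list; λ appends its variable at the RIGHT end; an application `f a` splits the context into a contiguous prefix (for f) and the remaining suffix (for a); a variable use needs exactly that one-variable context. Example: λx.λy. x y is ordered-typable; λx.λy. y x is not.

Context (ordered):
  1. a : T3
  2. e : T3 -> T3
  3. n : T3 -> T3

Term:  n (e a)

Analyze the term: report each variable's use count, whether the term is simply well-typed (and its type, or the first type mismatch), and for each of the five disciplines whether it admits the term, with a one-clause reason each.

use counts: a=1; e=1; n=1
order of uses: n, e, a
typing: ✓ — T3
ordered: ✗ — no ordered split (uses run n, e, a)
linear: ✓ — each of a, e, n used exactly once
affine: ✓ — a, e, n: no repeats, contraction unneeded
relevant: ✓ — at least one use each (a, e, n)
unrestricted: ✓ — simply typable at T3; W, C, E all held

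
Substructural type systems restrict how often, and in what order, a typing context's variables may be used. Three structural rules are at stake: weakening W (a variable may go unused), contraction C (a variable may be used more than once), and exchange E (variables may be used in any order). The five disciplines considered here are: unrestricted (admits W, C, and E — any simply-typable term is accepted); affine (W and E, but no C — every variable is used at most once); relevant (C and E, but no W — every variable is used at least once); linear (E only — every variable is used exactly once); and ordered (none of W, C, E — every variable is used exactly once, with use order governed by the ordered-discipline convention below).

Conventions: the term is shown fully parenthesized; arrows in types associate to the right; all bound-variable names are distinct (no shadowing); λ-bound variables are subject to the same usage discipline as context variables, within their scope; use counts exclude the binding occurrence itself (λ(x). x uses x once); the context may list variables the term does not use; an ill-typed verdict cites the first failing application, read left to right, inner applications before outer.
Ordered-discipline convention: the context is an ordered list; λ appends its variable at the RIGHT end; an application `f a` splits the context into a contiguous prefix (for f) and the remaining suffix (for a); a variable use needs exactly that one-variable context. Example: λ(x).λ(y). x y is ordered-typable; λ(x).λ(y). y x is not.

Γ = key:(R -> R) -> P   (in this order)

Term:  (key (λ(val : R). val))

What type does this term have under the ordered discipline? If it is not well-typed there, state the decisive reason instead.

term : P
counts: key ×1, val [bound] ×1
use order (left to right): key, val
typing: well-typed at P
across the five disciplines: ordered ✓; linear ✓; affine ✓; relevant ✓; unrestricted ✓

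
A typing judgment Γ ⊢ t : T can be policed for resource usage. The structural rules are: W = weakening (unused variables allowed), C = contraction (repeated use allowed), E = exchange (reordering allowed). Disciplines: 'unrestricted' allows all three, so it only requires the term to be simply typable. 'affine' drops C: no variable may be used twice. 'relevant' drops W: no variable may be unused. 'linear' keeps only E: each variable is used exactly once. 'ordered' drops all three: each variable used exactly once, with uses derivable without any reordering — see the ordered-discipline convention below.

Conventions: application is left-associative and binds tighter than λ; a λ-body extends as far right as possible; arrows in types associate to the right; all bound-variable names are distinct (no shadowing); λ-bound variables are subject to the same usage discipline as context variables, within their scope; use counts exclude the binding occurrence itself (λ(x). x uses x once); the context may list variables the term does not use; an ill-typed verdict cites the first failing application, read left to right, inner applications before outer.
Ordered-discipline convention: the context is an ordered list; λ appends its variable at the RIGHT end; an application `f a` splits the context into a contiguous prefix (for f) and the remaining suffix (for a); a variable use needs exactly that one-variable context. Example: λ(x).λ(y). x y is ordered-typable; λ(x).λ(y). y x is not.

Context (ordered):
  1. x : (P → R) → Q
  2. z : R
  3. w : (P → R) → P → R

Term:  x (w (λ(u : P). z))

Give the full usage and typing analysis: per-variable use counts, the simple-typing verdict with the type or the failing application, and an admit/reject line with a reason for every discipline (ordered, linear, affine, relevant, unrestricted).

usage: x: 1×; z: 1×; w: 1×; u (λ-bound): 0×
uses in reading order: x, w, z
typing: ✓ — Q
ordered ✗ (u never used (weakening))
linear ✗ (u never used (weakening))
affine ✓ (none of x, z, w, u used more than once)
relevant ✗ (u never used (weakening))
unrestricted ✓ (simply typable at Q; W, C, E all held)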